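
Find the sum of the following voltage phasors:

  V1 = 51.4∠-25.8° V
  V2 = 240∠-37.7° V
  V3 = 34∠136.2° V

Step 1 — Convert each phasor to rectangular form:
  V1 = 51.4·(cos(-25.8°) + j·sin(-25.8°)) = 46.28 - j22.37 V
  V2 = 240·(cos(-37.7°) + j·sin(-37.7°)) = 189.9 - j146.8 V
  V3 = 34·(cos(136.2°) + j·sin(136.2°)) = -24.54 + j23.53 V
Step 2 — Sum components: V_total = 211.6 - j145.6 V.
Step 3 — Convert to polar: |V_total| = 256.9 V, ∠V_total = -34.5°.

V_total = 256.9∠-34.5° V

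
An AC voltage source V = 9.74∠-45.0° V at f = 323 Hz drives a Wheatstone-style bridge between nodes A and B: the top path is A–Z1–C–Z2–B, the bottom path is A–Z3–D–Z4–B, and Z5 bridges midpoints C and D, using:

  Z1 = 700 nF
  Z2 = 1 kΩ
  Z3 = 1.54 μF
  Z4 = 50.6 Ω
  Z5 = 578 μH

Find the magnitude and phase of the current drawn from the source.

Step 1 — Angular frequency: ω = 2π·f = 2π·323 = 2029 rad/s.
Step 2 — Component impedances:
  Z1: Z = 1/(jωC) = -j/(ω·C) = 0 - j703.9 Ω
  Z2: Z = R = 1000 Ω
  Z3: Z = 1/(jωC) = -j/(ω·C) = 0 - j320 Ω
  Z4: Z = R = 50.6 Ω
  Z5: Z = jωL = j·2029·0.000578 = 0 + j1.173 Ω
Step 3 — Bridge requires nodal analysis (the Z5 bridge couples midpoints C and D, so the two paths cannot be reduced to a simple series/parallel combination). Setting node B to ground and injecting 1 A at node A, the 3-node admittance system at A, C, D solves to V_A = Z_AB = 48.16 - j219.9 Ω = 225.1∠-77.6° Ω.
Step 4 — Source phasor: V = 9.74∠-45.0° V = 6.887 - j6.887 V.
Step 5 — Ohm's law: I = V / Z_total = (6.887 - j6.887) / (48.16 - j219.9) = 0.03643 + j0.02334 A.
Step 6 — Convert to polar: |I| = 0.04327 A, ∠I = 32.6°.

I = 0.04327∠32.6° A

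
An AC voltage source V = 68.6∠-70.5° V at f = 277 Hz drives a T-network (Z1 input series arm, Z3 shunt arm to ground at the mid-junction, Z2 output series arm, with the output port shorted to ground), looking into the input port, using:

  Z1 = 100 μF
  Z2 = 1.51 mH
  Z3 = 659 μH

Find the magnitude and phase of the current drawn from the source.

Step 1 — Angular frequency: ω = 2π·f = 2π·277 = 1740 rad/s.
Step 2 — Component impedances:
  Z1: Z = 1/(jωC) = -j/(ω·C) = 0 - j5.746 Ω
  Z2: Z = jωL = j·1740·0.00151 = 0 + j2.628 Ω
  Z3: Z = jωL = j·1740·0.000659 = 0 + j1.147 Ω
Step 3 — With the output port shorted to ground, the output series arm Z2 runs from the junction to ground; the shunt arm Z3 also runs from the junction to ground. They appear in parallel: Z3 || Z2 = 0 + j0.7985 Ω.
Step 4 — Series with input arm Z1: Z_in = Z1 + (Z3 || Z2) = 0 - j4.947 Ω = 4.947∠-90.0° Ω.
Step 5 — Source phasor: V = 68.6∠-70.5° V = 22.9 - j64.67 V.
Step 6 — Ohm's law: I = V / Z_total = (22.9 - j64.67) / (0 - j4.947) = 13.07 + j4.629 A.
Step 7 — Convert to polar: |I| = 13.87 A, ∠I = 19.5°.

I = 13.87∠19.5° A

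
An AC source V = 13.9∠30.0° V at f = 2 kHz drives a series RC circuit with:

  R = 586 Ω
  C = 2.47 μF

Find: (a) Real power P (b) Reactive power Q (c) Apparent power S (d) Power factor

Step 1 — Angular frequency: ω = 2π·f = 2π·2000 = 1.257e+04 rad/s.
Step 2 — Component impedances:
  R: Z = R = 586 Ω
  C: Z = 1/(jωC) = -j/(ω·C) = 0 - j32.22 Ω
Step 3 — Series combination: Z_total = R + C = 586 - j32.22 Ω = 586.9∠-3.1° Ω.
Step 4 — Source phasor: V = 13.9∠30.0° V = 12.04 + j6.95 V.
Step 5 — Current: I = V / Z = 0.01983 + j0.01295 A = 0.02368∠33.1° A.
Step 6 — Complex power: S = V·I* = 0.3287 - j0.01807 VA.
Step 7 — Real power: P = Re(S) = 0.3287 W.
Step 8 — Reactive power: Q = Im(S) = -0.01807 VAR.
Step 9 — Apparent power: |S| = 0.3292 VA.
Step 10 — Power factor: PF = P/|S| = 0.9985 (leading).

(a) P = 0.3287 W  (b) Q = -0.01807 VAR  (c) S = 0.3292 VA  (d) PF = 0.9985 (leading)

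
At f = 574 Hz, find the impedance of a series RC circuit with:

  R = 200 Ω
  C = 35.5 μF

Step 1 — Angular frequency: ω = 2π·f = 2π·574 = 3607 rad/s.
Step 2 — Component impedances:
  R: Z = R = 200 Ω
  C: Z = 1/(jωC) = -j/(ω·C) = 0 - j7.811 Ω
Step 3 — Series combination: Z_total = R + C = 200 - j7.811 Ω = 200.2∠-2.2° Ω.

Z = 200 - j7.811 Ω = 200.2∠-2.2° Ω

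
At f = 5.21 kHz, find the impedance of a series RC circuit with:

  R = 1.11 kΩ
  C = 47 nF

Step 1 — Angular frequency: ω = 2π·f = 2π·5210 = 3.274e+04 rad/s.
Step 2 — Component impedances:
  R: Z = R = 1110 Ω
  C: Z = 1/(jωC) = -j/(ω·C) = 0 - j650 Ω
Step 3 — Series combination: Z_total = R + C = 1110 - j650 Ω = 1286∠-30.4° Ω.

Z = 1110 - j650 Ω = 1286∠-30.4° Ω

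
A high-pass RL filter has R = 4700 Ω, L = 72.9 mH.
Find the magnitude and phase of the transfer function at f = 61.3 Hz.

Step 1 — Angular frequency: ω = 2π·61.3 = 385.2 rad/s.
Step 2 — Transfer function: H(jω) = jωL/(R + jωL).
Step 3 — Numerator jωL = j·28.08; denominator R + jωL = 4700 + j28.08.
Step 4 — H = 3.569e-05 + j0.005974.
Step 5 — Magnitude: |H| = 0.005974 (-44.5 dB); phase: φ = 89.7°.

|H| = 0.005974 (-44.5 dB), φ = 89.7°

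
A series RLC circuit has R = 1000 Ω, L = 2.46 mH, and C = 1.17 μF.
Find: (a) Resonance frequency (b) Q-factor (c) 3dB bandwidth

Step 1 — Resonance: ω₀ = 1/√(LC) = 1/√(0.00246·1.17e-06) = 1.864e+04 rad/s.
Step 2 — f₀ = ω₀/(2π) = 2967 Hz.
Step 3 — Series Q: Q = ω₀L/R = 1.864e+04·0.00246/1000 = 0.04585.
Step 4 — Bandwidth: Δω = ω₀/Q = 4.065e+05 rad/s; BW = Δω/(2π) = 6.47e+04 Hz.

(a) f₀ = 2967 Hz  (b) Q = 0.04585  (c) BW = 6.47e+04 Hz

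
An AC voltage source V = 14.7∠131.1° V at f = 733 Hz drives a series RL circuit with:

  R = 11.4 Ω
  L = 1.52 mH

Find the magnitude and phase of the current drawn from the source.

Step 1 — Angular frequency: ω = 2π·f = 2π·733 = 4606 rad/s.
Step 2 — Component impedances:
  R: Z = R = 11.4 Ω
  L: Z = jωL = j·4606·0.00152 = 0 + j7 Ω
Step 3 — Series combination: Z_total = R + L = 11.4 + j7 Ω = 13.38∠31.6° Ω.
Step 4 — Source phasor: V = 14.7∠131.1° V = -9.663 + j11.08 V.
Step 5 — Ohm's law: I = V / Z_total = (-9.663 + j11.08) / (11.4 + j7) = -0.1822 + j1.084 A.
Step 6 — Convert to polar: |I| = 1.099 A, ∠I = 99.5°.

I = 1.099∠99.5° A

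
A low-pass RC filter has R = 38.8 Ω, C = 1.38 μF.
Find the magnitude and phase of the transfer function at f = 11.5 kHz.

Step 1 — Angular frequency: ω = 2π·1.15e+04 = 7.226e+04 rad/s.
Step 2 — Transfer function: H(jω) = 1/(1 + jωRC).
Step 3 — Denominator: 1 + jωRC = 1 + j·7.226e+04·38.8·1.38e-06 = 1 + j3.869.
Step 4 — H = 0.06262 - j0.2423.
Step 5 — Magnitude: |H| = 0.2502 (-12.0 dB); phase: φ = -75.5°.

|H| = 0.2502 (-12.0 dB), φ = -75.5°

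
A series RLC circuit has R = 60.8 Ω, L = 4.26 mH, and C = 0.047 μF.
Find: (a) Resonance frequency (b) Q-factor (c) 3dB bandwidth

Step 1 — Resonance: ω₀ = 1/√(LC) = 1/√(0.00426·4.7e-08) = 7.067e+04 rad/s.
Step 2 — f₀ = ω₀/(2π) = 1.125e+04 Hz.
Step 3 — Series Q: Q = ω₀L/R = 7.067e+04·0.00426/60.8 = 4.952.
Step 4 — Bandwidth: Δω = ω₀/Q = 1.427e+04 rad/s; BW = Δω/(2π) = 2272 Hz.

(a) f₀ = 1.125e+04 Hz  (b) Q = 4.952  (c) BW = 2272 Hz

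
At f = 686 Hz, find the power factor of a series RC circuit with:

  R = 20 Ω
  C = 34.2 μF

Step 1 — Angular frequency: ω = 2π·f = 2π·686 = 4310 rad/s.
Step 2 — Component impedances:
  R: Z = R = 20 Ω
  C: Z = 1/(jωC) = -j/(ω·C) = 0 - j6.784 Ω
Step 3 — Series combination: Z_total = R + C = 20 - j6.784 Ω = 21.12∠-18.7° Ω.
Step 4 — Power factor: PF = cos(φ) = Re(Z)/|Z| = 20/21.12 = 0.947.
Step 5 — Type: Im(Z) = -6.784 ⇒ leading (phase φ = -18.7°).

PF = 0.947 (leading, φ = -18.7°)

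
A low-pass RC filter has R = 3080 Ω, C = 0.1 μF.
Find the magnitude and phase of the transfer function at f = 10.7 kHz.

Step 1 — Angular frequency: ω = 2π·1.07e+04 = 6.723e+04 rad/s.
Step 2 — Transfer function: H(jω) = 1/(1 + jωRC).
Step 3 — Denominator: 1 + jωRC = 1 + j·6.723e+04·3080·1e-07 = 1 + j20.71.
Step 4 — H = 0.002327 - j0.04818.
Step 5 — Magnitude: |H| = 0.04824 (-26.3 dB); phase: φ = -87.2°.

|H| = 0.04824 (-26.3 dB), φ = -87.2°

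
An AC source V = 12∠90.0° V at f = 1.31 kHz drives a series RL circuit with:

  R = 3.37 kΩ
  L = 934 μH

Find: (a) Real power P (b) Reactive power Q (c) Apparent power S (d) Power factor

Step 1 — Angular frequency: ω = 2π·f = 2π·1310 = 8231 rad/s.
Step 2 — Component impedances:
  R: Z = R = 3370 Ω
  L: Z = jωL = j·8231·0.000934 = 0 + j7.688 Ω
Step 3 — Series combination: Z_total = R + L = 3370 + j7.688 Ω = 3370∠0.1° Ω.
Step 4 — Source phasor: V = 12∠90.0° V = 0 + j12 V.
Step 5 — Current: I = V / Z = 8.123e-06 + j0.003561 A = 0.003561∠89.9° A.
Step 6 — Complex power: S = V·I* = 0.04273 + j9.748e-05 VA.
Step 7 — Real power: P = Re(S) = 0.04273 W.
Step 8 — Reactive power: Q = Im(S) = 9.748e-05 VAR.
Step 9 — Apparent power: |S| = 0.04273 VA.
Step 10 — Power factor: PF = P/|S| = 1 (lagging).

(a) P = 0.04273 W  (b) Q = 9.748e-05 VAR  (c) S = 0.04273 VA  (d) PF = 1 (lagging)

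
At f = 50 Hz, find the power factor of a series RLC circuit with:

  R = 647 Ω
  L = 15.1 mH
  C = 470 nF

Step 1 — Angular frequency: ω = 2π·f = 2π·50 = 314.2 rad/s.
Step 2 — Component impedances:
  R: Z = R = 647 Ω
  L: Z = jωL = j·314.2·0.0151 = 0 + j4.744 Ω
  C: Z = 1/(jωC) = -j/(ω·C) = 0 - j6773 Ω
Step 3 — Series combination: Z_total = R + L + C = 647 - j6768 Ω = 6799∠-84.5° Ω.
Step 4 — Power factor: PF = cos(φ) = Re(Z)/|Z| = 647/6798.7 = 0.09517.
Step 5 — Type: Im(Z) = -6768 ⇒ leading (phase φ = -84.5°).

PF = 0.09517 (leading, φ = -84.5°)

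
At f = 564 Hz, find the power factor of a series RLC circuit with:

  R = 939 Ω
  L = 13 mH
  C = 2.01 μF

Step 1 — Angular frequency: ω = 2π·f = 2π·564 = 3544 rad/s.
Step 2 — Component impedances:
  R: Z = R = 939 Ω
  L: Z = jωL = j·3544·0.013 = 0 + j46.07 Ω
  C: Z = 1/(jωC) = -j/(ω·C) = 0 - j140.4 Ω
Step 3 — Series combination: Z_total = R + L + C = 939 - j94.32 Ω = 943.7∠-5.7° Ω.
Step 4 — Power factor: PF = cos(φ) = Re(Z)/|Z| = 939/943.7 = 0.995.
Step 5 — Type: Im(Z) = -94.32 ⇒ leading (phase φ = -5.7°).

PF = 0.995 (leading, φ = -5.7°)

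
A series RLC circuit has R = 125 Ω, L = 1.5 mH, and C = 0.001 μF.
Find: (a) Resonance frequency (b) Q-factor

Step 1 — Resonance condition Im(Z)=0 gives ω₀ = 1/√(LC).
Step 2 — ω₀ = 1/√(0.0015·1e-09) = 8.165e+05 rad/s.
Step 3 — f₀ = ω₀/(2π) = 1.299e+05 Hz.
Step 4 — Series Q: Q = ω₀L/R = 8.165e+05·0.0015/125 = 9.798.

(a) f₀ = 1.299e+05 Hz  (b) Q = 9.798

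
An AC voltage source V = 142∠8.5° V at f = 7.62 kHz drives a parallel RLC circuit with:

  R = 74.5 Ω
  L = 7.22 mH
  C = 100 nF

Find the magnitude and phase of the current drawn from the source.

Step 1 — Angular frequency: ω = 2π·f = 2π·7620 = 4.788e+04 rad/s.
Step 2 — Component impedances:
  R: Z = R = 74.5 Ω
  L: Z = jωL = j·4.788e+04·0.00722 = 0 + j345.7 Ω
  C: Z = 1/(jωC) = -j/(ω·C) = 0 - j208.9 Ω
Step 3 — Parallel combination: 1/Z_total = 1/R + 1/L + 1/C; Z_total = 73.04 - j10.31 Ω = 73.77∠-8.0° Ω.
Step 4 — Source phasor: V = 142∠8.5° V = 140.4 + j20.99 V.
Step 5 — Ohm's law: I = V / Z_total = (140.4 + j20.99) / (73.04 - j10.31) = 1.845 + j0.5479 A.
Step 6 — Convert to polar: |I| = 1.925 A, ∠I = 16.5°.

I = 1.925∠16.5° A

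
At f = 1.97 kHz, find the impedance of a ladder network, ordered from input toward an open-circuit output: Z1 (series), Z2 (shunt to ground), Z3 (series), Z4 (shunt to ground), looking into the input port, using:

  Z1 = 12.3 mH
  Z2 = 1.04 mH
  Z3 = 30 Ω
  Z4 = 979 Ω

Step 1 — Angular frequency: ω = 2π·f = 2π·1970 = 1.238e+04 rad/s.
Step 2 — Component impedances:
  Z1: Z = jωL = j·1.238e+04·0.0123 = 0 + j152.2 Ω
  Z2: Z = jωL = j·1.238e+04·0.00104 = 0 + j12.87 Ω
  Z3: Z = R = 30 Ω
  Z4: Z = R = 979 Ω
Step 3 — Ladder network (open output): work backward from the far end, alternating series and parallel combinations. Z_in = 0.1642 + j165.1 Ω = 165.1∠89.9° Ω.

Z = 0.1642 + j165.1 Ω = 165.1∠89.9° Ω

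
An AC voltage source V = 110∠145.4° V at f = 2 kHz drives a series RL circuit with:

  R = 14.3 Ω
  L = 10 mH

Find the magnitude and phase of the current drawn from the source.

Step 1 — Angular frequency: ω = 2π·f = 2π·2000 = 1.257e+04 rad/s.
Step 2 — Component impedances:
  R: Z = R = 14.3 Ω
  L: Z = jωL = j·1.257e+04·0.01 = 0 + j125.7 Ω
Step 3 — Series combination: Z_total = R + L = 14.3 + j125.7 Ω = 126.5∠83.5° Ω.
Step 4 — Source phasor: V = 110∠145.4° V = -90.55 + j62.46 V.
Step 5 — Ohm's law: I = V / Z_total = (-90.55 + j62.46) / (14.3 + j125.7) = 0.4098 + j0.7672 A.
Step 6 — Convert to polar: |I| = 0.8697 A, ∠I = 61.9°.

I = 0.8697∠61.9° A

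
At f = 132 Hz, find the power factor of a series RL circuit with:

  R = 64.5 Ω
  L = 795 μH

Step 1 — Angular frequency: ω = 2π·f = 2π·132 = 829.4 rad/s.
Step 2 — Component impedances:
  R: Z = R = 64.5 Ω
  L: Z = jωL = j·829.4·0.000795 = 0 + j0.6594 Ω
Step 3 — Series combination: Z_total = R + L = 64.5 + j0.6594 Ω = 64.5∠0.6° Ω.
Step 4 — Power factor: PF = cos(φ) = Re(Z)/|Z| = 64.5/64.5034 = 0.9999.
Step 5 — Type: Im(Z) = 0.6594 ⇒ lagging (phase φ = 0.6°).

PF = 0.9999 (lagging, φ = 0.6°)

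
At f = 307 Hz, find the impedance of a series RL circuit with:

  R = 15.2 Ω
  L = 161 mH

Step 1 — Angular frequency: ω = 2π·f = 2π·307 = 1929 rad/s.
Step 2 — Component impedances:
  R: Z = R = 15.2 Ω
  L: Z = jωL = j·1929·0.161 = 0 + j310.6 Ω
Step 3 — Series combination: Z_total = R + L = 15.2 + j310.6 Ω = 310.9∠87.2° Ω.

Z = 15.2 + j310.6 Ω = 310.9∠87.2° Ω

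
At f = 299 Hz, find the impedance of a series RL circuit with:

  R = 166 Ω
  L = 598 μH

Step 1 — Angular frequency: ω = 2π·f = 2π·299 = 1879 rad/s.
Step 2 — Component impedances:
  R: Z = R = 166 Ω
  L: Z = jωL = j·1879·0.000598 = 0 + j1.123 Ω
Step 3 — Series combination: Z_total = R + L = 166 + j1.123 Ω = 166∠0.4° Ω.

Z = 166 + j1.123 Ω = 166∠0.4° Ω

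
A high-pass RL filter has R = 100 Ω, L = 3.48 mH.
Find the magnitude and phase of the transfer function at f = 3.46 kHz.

Step 1 — Angular frequency: ω = 2π·3460 = 2.174e+04 rad/s.
Step 2 — Transfer function: H(jω) = jωL/(R + jωL).
Step 3 — Numerator jωL = j·75.65; denominator R + jωL = 100 + j75.65.
Step 4 — H = 0.364 + j0.4812.
Step 5 — Magnitude: |H| = 0.6033 (-4.4 dB); phase: φ = 52.9°.

|H| = 0.6033 (-4.4 dB), φ = 52.9°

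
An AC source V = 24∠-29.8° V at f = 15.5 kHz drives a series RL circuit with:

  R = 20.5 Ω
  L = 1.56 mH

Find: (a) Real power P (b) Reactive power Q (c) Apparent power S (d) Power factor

Step 1 — Angular frequency: ω = 2π·f = 2π·1.55e+04 = 9.739e+04 rad/s.
Step 2 — Component impedances:
  R: Z = R = 20.5 Ω
  L: Z = jωL = j·9.739e+04·0.00156 = 0 + j151.9 Ω
Step 3 — Series combination: Z_total = R + L = 20.5 + j151.9 Ω = 153.3∠82.3° Ω.
Step 4 — Source phasor: V = 24∠-29.8° V = 20.83 - j11.93 V.
Step 5 — Current: I = V / Z = -0.05894 - j0.145 A = 0.1566∠-112.1° A.
Step 6 — Complex power: S = V·I* = 0.5024 + j3.723 VA.
Step 7 — Real power: P = Re(S) = 0.5024 W.
Step 8 — Reactive power: Q = Im(S) = 3.723 VAR.
Step 9 — Apparent power: |S| = 3.757 VA.
Step 10 — Power factor: PF = P/|S| = 0.1337 (lagging).

(a) P = 0.5024 W  (b) Q = 3.723 VAR  (c) S = 3.757 VA  (d) PF = 0.1337 (lagging)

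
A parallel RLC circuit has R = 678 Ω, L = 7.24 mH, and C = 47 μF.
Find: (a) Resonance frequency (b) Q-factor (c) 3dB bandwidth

Step 1 — Resonance: ω₀ = 1/√(LC) = 1/√(0.00724·4.7e-05) = 1714 rad/s.
Step 2 — f₀ = ω₀/(2π) = 272.8 Hz.
Step 3 — Parallel Q: Q = R/(ω₀L) = 678/(1714·0.00724) = 54.63.
Step 4 — Bandwidth: Δω = ω₀/Q = 31.38 rad/s; BW = Δω/(2π) = 4.995 Hz.

(a) f₀ = 272.8 Hz  (b) Q = 54.63  (c) BW = 4.995 Hz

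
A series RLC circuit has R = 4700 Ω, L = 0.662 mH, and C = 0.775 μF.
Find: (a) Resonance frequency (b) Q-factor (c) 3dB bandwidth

Step 1 — Resonance: ω₀ = 1/√(LC) = 1/√(0.000662·7.75e-07) = 4.415e+04 rad/s.
Step 2 — f₀ = ω₀/(2π) = 7027 Hz.
Step 3 — Series Q: Q = ω₀L/R = 4.415e+04·0.000662/4700 = 0.006218.
Step 4 — Bandwidth: Δω = ω₀/Q = 7.1e+06 rad/s; BW = Δω/(2π) = 1.13e+06 Hz.

(a) f₀ = 7027 Hz  (b) Q = 0.006218  (c) BW = 1.13e+06 Hz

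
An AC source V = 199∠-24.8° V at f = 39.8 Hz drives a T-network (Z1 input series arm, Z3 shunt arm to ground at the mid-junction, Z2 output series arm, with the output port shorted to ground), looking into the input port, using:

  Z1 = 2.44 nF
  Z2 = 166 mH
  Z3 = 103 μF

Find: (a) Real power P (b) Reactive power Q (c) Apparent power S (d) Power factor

Step 1 — Angular frequency: ω = 2π·f = 2π·39.8 = 250.1 rad/s.
Step 2 — Component impedances:
  Z1: Z = 1/(jωC) = -j/(ω·C) = 0 - j1.639e+06 Ω
  Z2: Z = jωL = j·250.1·0.166 = 0 + j41.51 Ω
  Z3: Z = 1/(jωC) = -j/(ω·C) = 0 - j38.82 Ω
Step 3 — With the output port shorted to ground, the output series arm Z2 runs from the junction to ground; the shunt arm Z3 also runs from the junction to ground. They appear in parallel: Z3 || Z2 = 0 - j599.6 Ω.
Step 4 — Series with input arm Z1: Z_in = Z1 + (Z3 || Z2) = 0 - j1.639e+06 Ω = 1.639e+06∠-90.0° Ω.
Step 5 — Source phasor: V = 199∠-24.8° V = 180.6 - j83.47 V.
Step 6 — Current: I = V / Z = 5.091e-05 + j0.0001102 A = 0.0001214∠65.2° A.
Step 7 — Complex power: S = V·I* = 0 - j0.02415 VA.
Step 8 — Real power: P = Re(S) = 0 W.
Step 9 — Reactive power: Q = Im(S) = -0.02415 VAR.
Step 10 — Apparent power: |S| = 0.02415 VA.
Step 11 — Power factor: PF = P/|S| = 0 (leading).

(a) P = 0 W  (b) Q = -0.02415 VAR  (c) S = 0.02415 VA  (d) PF = 0 (leading)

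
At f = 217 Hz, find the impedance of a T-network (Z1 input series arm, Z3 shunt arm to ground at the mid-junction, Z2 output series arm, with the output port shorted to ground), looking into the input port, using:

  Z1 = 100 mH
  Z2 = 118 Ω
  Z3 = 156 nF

Step 1 — Angular frequency: ω = 2π·f = 2π·217 = 1363 rad/s.
Step 2 — Component impedances:
  Z1: Z = jωL = j·1363·0.1 = 0 + j136.3 Ω
  Z2: Z = R = 118 Ω
  Z3: Z = 1/(jωC) = -j/(ω·C) = 0 - j4701 Ω
Step 3 — With the output port shorted to ground, the output series arm Z2 runs from the junction to ground; the shunt arm Z3 also runs from the junction to ground. They appear in parallel: Z3 || Z2 = 117.9 - j2.96 Ω.
Step 4 — Series with input arm Z1: Z_in = Z1 + (Z3 || Z2) = 117.9 + j133.4 Ω = 178∠48.5° Ω.

Z = 117.9 + j133.4 Ω = 178∠48.5° Ω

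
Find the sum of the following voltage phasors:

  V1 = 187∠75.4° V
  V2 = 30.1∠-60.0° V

Step 1 — Convert each phasor to rectangular form:
  V1 = 187·(cos(75.4°) + j·sin(75.4°)) = 47.14 + j181 V
  V2 = 30.1·(cos(-60.0°) + j·sin(-60.0°)) = 15.05 - j26.07 V
Step 2 — Sum components: V_total = 62.19 + j154.9 V.
Step 3 — Convert to polar: |V_total| = 166.9 V, ∠V_total = 68.1°.

V_total = 166.9∠68.1° V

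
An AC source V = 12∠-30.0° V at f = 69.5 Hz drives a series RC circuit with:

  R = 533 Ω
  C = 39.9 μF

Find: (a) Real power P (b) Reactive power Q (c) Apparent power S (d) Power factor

Step 1 — Angular frequency: ω = 2π·f = 2π·69.5 = 436.7 rad/s.
Step 2 — Component impedances:
  R: Z = R = 533 Ω
  C: Z = 1/(jωC) = -j/(ω·C) = 0 - j57.39 Ω
Step 3 — Series combination: Z_total = R + C = 533 - j57.39 Ω = 536.1∠-6.1° Ω.
Step 4 — Source phasor: V = 12∠-30.0° V = 10.39 - j6 V.
Step 5 — Current: I = V / Z = 0.02047 - j0.009053 A = 0.02238∠-23.9° A.
Step 6 — Complex power: S = V·I* = 0.2671 - j0.02876 VA.
Step 7 — Real power: P = Re(S) = 0.2671 W.
Step 8 — Reactive power: Q = Im(S) = -0.02876 VAR.
Step 9 — Apparent power: |S| = 0.2686 VA.
Step 10 — Power factor: PF = P/|S| = 0.9943 (leading).

(a) P = 0.2671 W  (b) Q = -0.02876 VAR  (c) S = 0.2686 VA  (d) PF = 0.9943 (leading)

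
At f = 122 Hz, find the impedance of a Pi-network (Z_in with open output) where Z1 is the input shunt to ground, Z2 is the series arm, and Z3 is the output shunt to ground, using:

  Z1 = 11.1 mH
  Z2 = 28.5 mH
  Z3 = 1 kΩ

Step 1 — Angular frequency: ω = 2π·f = 2π·122 = 766.5 rad/s.
Step 2 — Component impedances:
  Z1: Z = jωL = j·766.5·0.0111 = 0 + j8.509 Ω
  Z2: Z = jωL = j·766.5·0.0285 = 0 + j21.85 Ω
  Z3: Z = R = 1000 Ω
Step 3 — With open output, the series arm Z2 and the output shunt Z3 appear in series to ground: Z2 + Z3 = 1000 + j21.85 Ω.
Step 4 — Parallel with input shunt Z1: Z_in = Z1 || (Z2 + Z3) = 0.07233 + j8.506 Ω = 8.507∠89.5° Ω.

Z = 0.07233 + j8.506 Ω = 8.507∠89.5° Ω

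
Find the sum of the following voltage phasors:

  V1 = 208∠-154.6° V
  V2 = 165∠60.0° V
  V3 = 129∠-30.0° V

Step 1 — Convert each phasor to rectangular form:
  V1 = 208·(cos(-154.6°) + j·sin(-154.6°)) = -187.9 - j89.22 V
  V2 = 165·(cos(60.0°) + j·sin(60.0°)) = 82.5 + j142.9 V
  V3 = 129·(cos(-30.0°) + j·sin(-30.0°)) = 111.7 - j64.5 V
Step 2 — Sum components: V_total = 6.324 - j10.82 V.
Step 3 — Convert to polar: |V_total| = 12.54 V, ∠V_total = -59.7°.

V_total = 12.54∠-59.7° V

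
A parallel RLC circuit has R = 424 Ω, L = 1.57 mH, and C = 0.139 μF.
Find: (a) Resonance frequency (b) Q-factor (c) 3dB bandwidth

Step 1 — Resonance: ω₀ = 1/√(LC) = 1/√(0.00157·1.39e-07) = 6.769e+04 rad/s.
Step 2 — f₀ = ω₀/(2π) = 1.077e+04 Hz.
Step 3 — Parallel Q: Q = R/(ω₀L) = 424/(6.769e+04·0.00157) = 3.99.
Step 4 — Bandwidth: Δω = ω₀/Q = 1.697e+04 rad/s; BW = Δω/(2π) = 2700 Hz.

(a) f₀ = 1.077e+04 Hz  (b) Q = 3.99  (c) BW = 2700 Hz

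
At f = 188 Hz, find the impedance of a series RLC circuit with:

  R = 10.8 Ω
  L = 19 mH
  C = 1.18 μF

Step 1 — Angular frequency: ω = 2π·f = 2π·188 = 1181 rad/s.
Step 2 — Component impedances:
  R: Z = R = 10.8 Ω
  L: Z = jωL = j·1181·0.019 = 0 + j22.44 Ω
  C: Z = 1/(jωC) = -j/(ω·C) = 0 - j717.4 Ω
Step 3 — Series combination: Z_total = R + L + C = 10.8 - j695 Ω = 695.1∠-89.1° Ω.

Z = 10.8 - j695 Ω = 695.1∠-89.1° Ω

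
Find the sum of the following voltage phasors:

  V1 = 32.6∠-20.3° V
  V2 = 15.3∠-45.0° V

Step 1 — Convert each phasor to rectangular form:
  V1 = 32.6·(cos(-20.3°) + j·sin(-20.3°)) = 30.58 - j11.31 V
  V2 = 15.3·(cos(-45.0°) + j·sin(-45.0°)) = 10.82 - j10.82 V
Step 2 — Sum components: V_total = 41.39 - j22.13 V.
Step 3 — Convert to polar: |V_total| = 46.94 V, ∠V_total = -28.1°.

V_total = 46.94∠-28.1° V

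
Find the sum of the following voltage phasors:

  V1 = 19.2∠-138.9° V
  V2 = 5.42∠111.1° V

Step 1 — Convert each phasor to rectangular form:
  V1 = 19.2·(cos(-138.9°) + j·sin(-138.9°)) = -14.47 - j12.62 V
  V2 = 5.42·(cos(111.1°) + j·sin(111.1°)) = -1.951 + j5.057 V
Step 2 — Sum components: V_total = -16.42 - j7.565 V.
Step 3 — Convert to polar: |V_total| = 18.08 V, ∠V_total = -155.3°.

V_total = 18.08∠-155.3° V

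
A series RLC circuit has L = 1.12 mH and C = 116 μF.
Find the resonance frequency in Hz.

Step 1 — Resonance condition Im(Z)=0 gives ω₀ = 1/√(LC).
Step 2 — ω₀ = 1/√(0.00112·0.000116) = 2774 rad/s.
Step 3 — f₀ = ω₀/(2π) = 441.6 Hz.

f₀ = 441.6 Hz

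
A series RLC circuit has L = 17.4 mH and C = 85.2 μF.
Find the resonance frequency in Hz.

Step 1 — Resonance condition Im(Z)=0 gives ω₀ = 1/√(LC).
Step 2 — ω₀ = 1/√(0.0174·8.52e-05) = 821.3 rad/s.
Step 3 — f₀ = ω₀/(2π) = 130.7 Hz.

f₀ = 130.7 Hz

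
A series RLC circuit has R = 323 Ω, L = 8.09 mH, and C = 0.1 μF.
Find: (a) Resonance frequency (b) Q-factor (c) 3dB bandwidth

Step 1 — Resonance: ω₀ = 1/√(LC) = 1/√(0.00809·1e-07) = 3.516e+04 rad/s.
Step 2 — f₀ = ω₀/(2π) = 5596 Hz.
Step 3 — Series Q: Q = ω₀L/R = 3.516e+04·0.00809/323 = 0.8806.
Step 4 — Bandwidth: Δω = ω₀/Q = 3.993e+04 rad/s; BW = Δω/(2π) = 6354 Hz.

(a) f₀ = 5596 Hz  (b) Q = 0.8806  (c) BW = 6354 Hz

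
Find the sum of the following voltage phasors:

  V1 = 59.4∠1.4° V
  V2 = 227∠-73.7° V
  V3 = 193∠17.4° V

Step 1 — Convert each phasor to rectangular form:
  V1 = 59.4·(cos(1.4°) + j·sin(1.4°)) = 59.38 + j1.451 V
  V2 = 227·(cos(-73.7°) + j·sin(-73.7°)) = 63.71 - j217.9 V
  V3 = 193·(cos(17.4°) + j·sin(17.4°)) = 184.2 + j57.71 V
Step 2 — Sum components: V_total = 307.3 - j158.7 V.
Step 3 — Convert to polar: |V_total| = 345.8 V, ∠V_total = -27.3°.

V_total = 345.8∠-27.3° V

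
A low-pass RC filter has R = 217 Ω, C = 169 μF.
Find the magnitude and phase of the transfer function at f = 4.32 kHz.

Step 1 — Angular frequency: ω = 2π·4320 = 2.714e+04 rad/s.
Step 2 — Transfer function: H(jω) = 1/(1 + jωRC).
Step 3 — Denominator: 1 + jωRC = 1 + j·2.714e+04·217·0.000169 = 1 + j995.4.
Step 4 — H = 1.009e-06 - j0.001005.
Step 5 — Magnitude: |H| = 0.001005 (-60.0 dB); phase: φ = -89.9°.

|H| = 0.001005 (-60.0 dB), φ = -89.9°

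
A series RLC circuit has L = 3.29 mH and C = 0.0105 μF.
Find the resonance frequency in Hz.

Step 1 — Resonance condition Im(Z)=0 gives ω₀ = 1/√(LC).
Step 2 — ω₀ = 1/√(0.00329·1.05e-08) = 1.701e+05 rad/s.
Step 3 — f₀ = ω₀/(2π) = 2.708e+04 Hz.

f₀ = 2.708e+04 Hz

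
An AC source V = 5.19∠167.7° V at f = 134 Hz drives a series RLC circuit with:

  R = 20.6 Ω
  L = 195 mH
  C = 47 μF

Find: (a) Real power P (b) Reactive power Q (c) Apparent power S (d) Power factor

Step 1 — Angular frequency: ω = 2π·f = 2π·134 = 841.9 rad/s.
Step 2 — Component impedances:
  R: Z = R = 20.6 Ω
  L: Z = jωL = j·841.9·0.195 = 0 + j164.2 Ω
  C: Z = 1/(jωC) = -j/(ω·C) = 0 - j25.27 Ω
Step 3 — Series combination: Z_total = R + L + C = 20.6 + j138.9 Ω = 140.4∠81.6° Ω.
Step 4 — Source phasor: V = 5.19∠167.7° V = -5.071 + j1.106 V.
Step 5 — Current: I = V / Z = 0.002491 + j0.03687 A = 0.03696∠86.1° A.
Step 6 — Complex power: S = V·I* = 0.02814 + j0.1897 VA.
Step 7 — Real power: P = Re(S) = 0.02814 W.
Step 8 — Reactive power: Q = Im(S) = 0.1897 VAR.
Step 9 — Apparent power: |S| = 0.1918 VA.
Step 10 — Power factor: PF = P/|S| = 0.1467 (lagging).

(a) P = 0.02814 W  (b) Q = 0.1897 VAR  (c) S = 0.1918 VA  (d) PF = 0.1467 (lagging)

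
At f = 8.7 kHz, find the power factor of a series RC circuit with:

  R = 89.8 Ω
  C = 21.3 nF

Step 1 — Angular frequency: ω = 2π·f = 2π·8700 = 5.466e+04 rad/s.
Step 2 — Component impedances:
  R: Z = R = 89.8 Ω
  C: Z = 1/(jωC) = -j/(ω·C) = 0 - j858.9 Ω
Step 3 — Series combination: Z_total = R + C = 89.8 - j858.9 Ω = 863.5∠-84.0° Ω.
Step 4 — Power factor: PF = cos(φ) = Re(Z)/|Z| = 89.8/863.5 = 0.104.
Step 5 — Type: Im(Z) = -858.9 ⇒ leading (phase φ = -84.0°).

PF = 0.104 (leading, φ = -84.0°)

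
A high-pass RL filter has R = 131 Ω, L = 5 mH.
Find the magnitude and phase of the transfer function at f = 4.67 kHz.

Step 1 — Angular frequency: ω = 2π·4670 = 2.934e+04 rad/s.
Step 2 — Transfer function: H(jω) = jωL/(R + jωL).
Step 3 — Numerator jωL = j·146.7; denominator R + jωL = 131 + j146.7.
Step 4 — H = 0.5564 + j0.4968.
Step 5 — Magnitude: |H| = 0.7459 (-2.5 dB); phase: φ = 41.8°.

|H| = 0.7459 (-2.5 dB), φ = 41.8°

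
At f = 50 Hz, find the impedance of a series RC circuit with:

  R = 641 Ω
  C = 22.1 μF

Step 1 — Angular frequency: ω = 2π·f = 2π·50 = 314.2 rad/s.
Step 2 — Component impedances:
  R: Z = R = 641 Ω
  C: Z = 1/(jωC) = -j/(ω·C) = 0 - j144 Ω
Step 3 — Series combination: Z_total = R + C = 641 - j144 Ω = 657∠-12.7° Ω.

Z = 641 - j144 Ω = 657∠-12.7° Ω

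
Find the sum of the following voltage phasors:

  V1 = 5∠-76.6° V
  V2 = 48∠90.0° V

Step 1 — Convert each phasor to rectangular form:
  V1 = 5·(cos(-76.6°) + j·sin(-76.6°)) = 1.159 - j4.864 V
  V2 = 48·(cos(90.0°) + j·sin(90.0°)) = 0 + j48 V
Step 2 — Sum components: V_total = 1.159 + j43.14 V.
Step 3 — Convert to polar: |V_total| = 43.15 V, ∠V_total = 88.5°.

V_total = 43.15∠88.5° V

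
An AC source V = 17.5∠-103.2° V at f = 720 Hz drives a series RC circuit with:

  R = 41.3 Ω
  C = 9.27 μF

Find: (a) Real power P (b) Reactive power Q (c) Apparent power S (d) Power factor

Step 1 — Angular frequency: ω = 2π·f = 2π·720 = 4524 rad/s.
Step 2 — Component impedances:
  R: Z = R = 41.3 Ω
  C: Z = 1/(jωC) = -j/(ω·C) = 0 - j23.85 Ω
Step 3 — Series combination: Z_total = R + C = 41.3 - j23.85 Ω = 47.69∠-30.0° Ω.
Step 4 — Source phasor: V = 17.5∠-103.2° V = -3.996 - j17.04 V.
Step 5 — Current: I = V / Z = 0.1061 - j0.3513 A = 0.367∠-73.2° A.
Step 6 — Complex power: S = V·I* = 5.561 - j3.211 VA.
Step 7 — Real power: P = Re(S) = 5.561 W.
Step 8 — Reactive power: Q = Im(S) = -3.211 VAR.
Step 9 — Apparent power: |S| = 6.422 VA.
Step 10 — Power factor: PF = P/|S| = 0.866 (leading).

(a) P = 5.561 W  (b) Q = -3.211 VAR  (c) S = 6.422 VA  (d) PF = 0.866 (leading)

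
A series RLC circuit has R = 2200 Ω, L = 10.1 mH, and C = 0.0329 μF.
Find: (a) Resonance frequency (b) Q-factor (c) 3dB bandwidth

Step 1 — Resonance condition Im(Z)=0 gives ω₀ = 1/√(LC).
Step 2 — ω₀ = 1/√(0.0101·3.29e-08) = 5.486e+04 rad/s.
Step 3 — f₀ = ω₀/(2π) = 8731 Hz.
Step 4 — Series Q: Q = ω₀L/R = 5.486e+04·0.0101/2200 = 0.2518.
Step 5 — 3dB bandwidth: Δω = ω₀/Q = 2.178e+05 rad/s; BW = Δω/(2π) = 3.467e+04 Hz.

(a) f₀ = 8731 Hz  (b) Q = 0.2518  (c) BW = 3.467e+04 Hz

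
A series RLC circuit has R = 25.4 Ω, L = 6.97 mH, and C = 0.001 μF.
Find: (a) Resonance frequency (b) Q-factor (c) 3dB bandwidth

Step 1 — Resonance condition Im(Z)=0 gives ω₀ = 1/√(LC).
Step 2 — ω₀ = 1/√(0.00697·1e-09) = 3.788e+05 rad/s.
Step 3 — f₀ = ω₀/(2π) = 6.028e+04 Hz.
Step 4 — Series Q: Q = ω₀L/R = 3.788e+05·0.00697/25.4 = 103.9.
Step 5 — 3dB bandwidth: Δω = ω₀/Q = 3644 rad/s; BW = Δω/(2π) = 580 Hz.

(a) f₀ = 6.028e+04 Hz  (b) Q = 103.9  (c) BW = 580 Hz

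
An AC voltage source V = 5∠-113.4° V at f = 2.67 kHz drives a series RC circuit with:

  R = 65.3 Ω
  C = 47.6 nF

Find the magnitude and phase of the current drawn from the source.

Step 1 — Angular frequency: ω = 2π·f = 2π·2670 = 1.678e+04 rad/s.
Step 2 — Component impedances:
  R: Z = R = 65.3 Ω
  C: Z = 1/(jωC) = -j/(ω·C) = 0 - j1252 Ω
Step 3 — Series combination: Z_total = R + C = 65.3 - j1252 Ω = 1254∠-87.0° Ω.
Step 4 — Source phasor: V = 5∠-113.4° V = -1.986 - j4.589 V.
Step 5 — Ohm's law: I = V / Z_total = (-1.986 - j4.589) / (65.3 - j1252) = 0.003572 - j0.001772 A.
Step 6 — Convert to polar: |I| = 0.003987 A, ∠I = -26.4°.

I = 0.003987∠-26.4° A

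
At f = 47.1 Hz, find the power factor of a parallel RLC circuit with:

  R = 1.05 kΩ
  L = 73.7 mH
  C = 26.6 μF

Step 1 — Angular frequency: ω = 2π·f = 2π·47.1 = 295.9 rad/s.
Step 2 — Component impedances:
  R: Z = R = 1050 Ω
  L: Z = jωL = j·295.9·0.0737 = 0 + j21.81 Ω
  C: Z = 1/(jωC) = -j/(ω·C) = 0 - j127 Ω
Step 3 — Parallel combination: 1/Z_total = 1/R + 1/L + 1/C; Z_total = 0.6599 + j26.32 Ω = 26.32∠88.6° Ω.
Step 4 — Power factor: PF = cos(φ) = Re(Z)/|Z| = 0.6599/26.32 = 0.02507.
Step 5 — Type: Im(Z) = 26.32 ⇒ lagging (phase φ = 88.6°).

PF = 0.02507 (lagging, φ = 88.6°)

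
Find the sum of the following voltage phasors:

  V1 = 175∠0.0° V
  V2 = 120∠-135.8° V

Step 1 — Convert each phasor to rectangular form:
  V1 = 175·(cos(0.0°) + j·sin(0.0°)) = 175 V
  V2 = 120·(cos(-135.8°) + j·sin(-135.8°)) = -86.03 - j83.66 V
Step 2 — Sum components: V_total = 88.97 - j83.66 V.
Step 3 — Convert to polar: |V_total| = 122.1 V, ∠V_total = -43.2°.

V_total = 122.1∠-43.2° V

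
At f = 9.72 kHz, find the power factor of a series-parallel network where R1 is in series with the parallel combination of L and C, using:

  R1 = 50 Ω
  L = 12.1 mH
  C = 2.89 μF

Step 1 — Angular frequency: ω = 2π·f = 2π·9720 = 6.107e+04 rad/s.
Step 2 — Component impedances:
  R1: Z = R = 50 Ω
  L: Z = jωL = j·6.107e+04·0.0121 = 0 + j739 Ω
  C: Z = 1/(jωC) = -j/(ω·C) = 0 - j5.666 Ω
Step 3 — Parallel branch: L || C = 1/(1/L + 1/C) = 0 - j5.71 Ω.
Step 4 — Series with R1: Z_total = R1 + (L || C) = 50 - j5.71 Ω = 50.32∠-6.5° Ω.
Step 5 — Power factor: PF = cos(φ) = Re(Z)/|Z| = 50/50.325 = 0.9935.
Step 6 — Type: Im(Z) = -5.71 ⇒ leading (phase φ = -6.5°).

PF = 0.9935 (leading, φ = -6.5°)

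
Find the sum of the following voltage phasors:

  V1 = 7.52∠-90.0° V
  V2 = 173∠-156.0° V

Step 1 — Convert each phasor to rectangular form:
  V1 = 7.52·(cos(-90.0°) + j·sin(-90.0°)) = 0 - j7.52 V
  V2 = 173·(cos(-156.0°) + j·sin(-156.0°)) = -158 - j70.37 V
Step 2 — Sum components: V_total = -158 - j77.89 V.
Step 3 — Convert to polar: |V_total| = 176.2 V, ∠V_total = -153.8°.

V_total = 176.2∠-153.8° V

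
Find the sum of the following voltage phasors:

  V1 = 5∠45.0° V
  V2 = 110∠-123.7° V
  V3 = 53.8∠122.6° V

Step 1 — Convert each phasor to rectangular form:
  V1 = 5·(cos(45.0°) + j·sin(45.0°)) = 3.536 + j3.536 V
  V2 = 110·(cos(-123.7°) + j·sin(-123.7°)) = -61.03 - j91.51 V
  V3 = 53.8·(cos(122.6°) + j·sin(122.6°)) = -28.99 + j45.32 V
Step 2 — Sum components: V_total = -86.48 - j42.66 V.
Step 3 — Convert to polar: |V_total| = 96.43 V, ∠V_total = -153.7°.

V_total = 96.43∠-153.7° V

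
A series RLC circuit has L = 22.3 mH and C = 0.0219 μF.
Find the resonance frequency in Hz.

Step 1 — Resonance condition Im(Z)=0 gives ω₀ = 1/√(LC).
Step 2 — ω₀ = 1/√(0.0223·2.19e-08) = 4.525e+04 rad/s.
Step 3 — f₀ = ω₀/(2π) = 7202 Hz.

f₀ = 7202 Hz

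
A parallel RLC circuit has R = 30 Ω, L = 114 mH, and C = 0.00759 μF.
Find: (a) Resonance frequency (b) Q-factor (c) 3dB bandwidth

Step 1 — Resonance: ω₀ = 1/√(LC) = 1/√(0.114·7.59e-09) = 3.4e+04 rad/s.
Step 2 — f₀ = ω₀/(2π) = 5411 Hz.
Step 3 — Parallel Q: Q = R/(ω₀L) = 30/(3.4e+04·0.114) = 0.007741.
Step 4 — Bandwidth: Δω = ω₀/Q = 4.392e+06 rad/s; BW = Δω/(2π) = 6.99e+05 Hz.

(a) f₀ = 5411 Hz  (b) Q = 0.007741  (c) BW = 6.99e+05 Hz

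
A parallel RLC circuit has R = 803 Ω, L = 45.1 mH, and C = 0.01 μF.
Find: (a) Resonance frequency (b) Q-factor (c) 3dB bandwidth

Step 1 — Resonance: ω₀ = 1/√(LC) = 1/√(0.0451·1e-08) = 4.709e+04 rad/s.
Step 2 — f₀ = ω₀/(2π) = 7494 Hz.
Step 3 — Parallel Q: Q = R/(ω₀L) = 803/(4.709e+04·0.0451) = 0.3781.
Step 4 — Bandwidth: Δω = ω₀/Q = 1.245e+05 rad/s; BW = Δω/(2π) = 1.982e+04 Hz.

(a) f₀ = 7494 Hz  (b) Q = 0.3781  (c) BW = 1.982e+04 Hz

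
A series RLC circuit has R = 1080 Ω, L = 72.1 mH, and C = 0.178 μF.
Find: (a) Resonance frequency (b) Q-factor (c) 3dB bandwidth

Step 1 — Resonance: ω₀ = 1/√(LC) = 1/√(0.0721·1.78e-07) = 8827 rad/s.
Step 2 — f₀ = ω₀/(2π) = 1405 Hz.
Step 3 — Series Q: Q = ω₀L/R = 8827·0.0721/1080 = 0.5893.
Step 4 — Bandwidth: Δω = ω₀/Q = 1.498e+04 rad/s; BW = Δω/(2π) = 2384 Hz.

(a) f₀ = 1405 Hz  (b) Q = 0.5893  (c) BW = 2384 Hz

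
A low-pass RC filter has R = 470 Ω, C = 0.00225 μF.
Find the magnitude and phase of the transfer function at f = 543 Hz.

Step 1 — Angular frequency: ω = 2π·543 = 3412 rad/s.
Step 2 — Transfer function: H(jω) = 1/(1 + jωRC).
Step 3 — Denominator: 1 + jωRC = 1 + j·3412·470·2.25e-09 = 1 + j0.003608.
Step 4 — H = 1 - j0.003608.
Step 5 — Magnitude: |H| = 1 (-0.0 dB); phase: φ = -0.2°.

|H| = 1 (-0.0 dB), φ = -0.2°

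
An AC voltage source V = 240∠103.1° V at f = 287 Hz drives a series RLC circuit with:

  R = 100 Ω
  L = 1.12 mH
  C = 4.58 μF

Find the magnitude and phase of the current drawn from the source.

Step 1 — Angular frequency: ω = 2π·f = 2π·287 = 1803 rad/s.
Step 2 — Component impedances:
  R: Z = R = 100 Ω
  L: Z = jωL = j·1803·0.00112 = 0 + j2.02 Ω
  C: Z = 1/(jωC) = -j/(ω·C) = 0 - j121.1 Ω
Step 3 — Series combination: Z_total = R + L + C = 100 - j119.1 Ω = 155.5∠-50.0° Ω.
Step 4 — Source phasor: V = 240∠103.1° V = -54.4 + j233.8 V.
Step 5 — Ohm's law: I = V / Z_total = (-54.4 + j233.8) / (100 - j119.1) = -1.376 + j0.699 A.
Step 6 — Convert to polar: |I| = 1.544 A, ∠I = 153.1°.

I = 1.544∠153.1° A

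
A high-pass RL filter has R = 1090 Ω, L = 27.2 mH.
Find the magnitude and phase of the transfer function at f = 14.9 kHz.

Step 1 — Angular frequency: ω = 2π·1.49e+04 = 9.362e+04 rad/s.
Step 2 — Transfer function: H(jω) = jωL/(R + jωL).
Step 3 — Numerator jωL = j·2546; denominator R + jωL = 1090 + j2546.
Step 4 — H = 0.8451 + j0.3618.
Step 5 — Magnitude: |H| = 0.9193 (-0.7 dB); phase: φ = 23.2°.

|H| = 0.9193 (-0.7 dB), φ = 23.2°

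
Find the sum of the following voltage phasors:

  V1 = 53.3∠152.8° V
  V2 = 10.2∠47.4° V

Step 1 — Convert each phasor to rectangular form:
  V1 = 53.3·(cos(152.8°) + j·sin(152.8°)) = -47.41 + j24.36 V
  V2 = 10.2·(cos(47.4°) + j·sin(47.4°)) = 6.904 + j7.508 V
Step 2 — Sum components: V_total = -40.5 + j31.87 V.
Step 3 — Convert to polar: |V_total| = 51.54 V, ∠V_total = 141.8°.

V_total = 51.54∠141.8° V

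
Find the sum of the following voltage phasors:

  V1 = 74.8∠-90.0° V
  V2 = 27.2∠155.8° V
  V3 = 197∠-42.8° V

Step 1 — Convert each phasor to rectangular form:
  V1 = 74.8·(cos(-90.0°) + j·sin(-90.0°)) = 0 - j74.8 V
  V2 = 27.2·(cos(155.8°) + j·sin(155.8°)) = -24.81 + j11.15 V
  V3 = 197·(cos(-42.8°) + j·sin(-42.8°)) = 144.5 - j133.8 V
Step 2 — Sum components: V_total = 119.7 - j197.5 V.
Step 3 — Convert to polar: |V_total| = 231 V, ∠V_total = -58.8°.

V_total = 231∠-58.8° V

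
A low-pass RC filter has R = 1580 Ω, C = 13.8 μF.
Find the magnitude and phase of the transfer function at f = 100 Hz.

Step 1 — Angular frequency: ω = 2π·100 = 628.3 rad/s.
Step 2 — Transfer function: H(jω) = 1/(1 + jωRC).
Step 3 — Denominator: 1 + jωRC = 1 + j·628.3·1580·1.38e-05 = 1 + j13.7.
Step 4 — H = 0.0053 - j0.07261.
Step 5 — Magnitude: |H| = 0.0728 (-22.8 dB); phase: φ = -85.8°.

|H| = 0.0728 (-22.8 dB), φ = -85.8°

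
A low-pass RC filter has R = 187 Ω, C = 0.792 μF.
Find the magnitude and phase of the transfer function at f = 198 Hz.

Step 1 — Angular frequency: ω = 2π·198 = 1244 rad/s.
Step 2 — Transfer function: H(jω) = 1/(1 + jωRC).
Step 3 — Denominator: 1 + jωRC = 1 + j·1244·187·7.92e-07 = 1 + j0.1843.
Step 4 — H = 0.9672 - j0.1782.
Step 5 — Magnitude: |H| = 0.9834 (-0.1 dB); phase: φ = -10.4°.

|H| = 0.9834 (-0.1 dB), φ = -10.4°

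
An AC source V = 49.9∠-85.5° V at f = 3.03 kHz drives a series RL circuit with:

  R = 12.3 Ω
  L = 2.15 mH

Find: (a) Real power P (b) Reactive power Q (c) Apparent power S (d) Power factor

Step 1 — Angular frequency: ω = 2π·f = 2π·3030 = 1.904e+04 rad/s.
Step 2 — Component impedances:
  R: Z = R = 12.3 Ω
  L: Z = jωL = j·1.904e+04·0.00215 = 0 + j40.93 Ω
Step 3 — Series combination: Z_total = R + L = 12.3 + j40.93 Ω = 42.74∠73.3° Ω.
Step 4 — Source phasor: V = 49.9∠-85.5° V = 3.915 - j49.75 V.
Step 5 — Current: I = V / Z = -1.088 - j0.4227 A = 1.168∠-158.8° A.
Step 6 — Complex power: S = V·I* = 16.77 + j55.79 VA.
Step 7 — Real power: P = Re(S) = 16.77 W.
Step 8 — Reactive power: Q = Im(S) = 55.79 VAR.
Step 9 — Apparent power: |S| = 58.26 VA.
Step 10 — Power factor: PF = P/|S| = 0.2878 (lagging).

(a) P = 16.77 W  (b) Q = 55.79 VAR  (c) S = 58.26 VA  (d) PF = 0.2878 (lagging)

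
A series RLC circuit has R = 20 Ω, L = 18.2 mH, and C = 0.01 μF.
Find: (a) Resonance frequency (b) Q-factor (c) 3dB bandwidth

Step 1 — Resonance: ω₀ = 1/√(LC) = 1/√(0.0182·1e-08) = 7.412e+04 rad/s.
Step 2 — f₀ = ω₀/(2π) = 1.18e+04 Hz.
Step 3 — Series Q: Q = ω₀L/R = 7.412e+04·0.0182/20 = 67.45.
Step 4 — Bandwidth: Δω = ω₀/Q = 1099 rad/s; BW = Δω/(2π) = 174.9 Hz.

(a) f₀ = 1.18e+04 Hz  (b) Q = 67.45  (c) BW = 174.9 Hz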